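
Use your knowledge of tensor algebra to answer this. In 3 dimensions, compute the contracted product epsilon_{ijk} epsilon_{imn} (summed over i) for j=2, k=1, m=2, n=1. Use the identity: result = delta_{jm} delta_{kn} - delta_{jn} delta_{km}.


Using the identity: epsilon_{ijk} epsilon_{imn} = delta_{jm} delta_{kn} - delta_{jn} delta_{km}.
delta_{22} = 1
delta_{11} = 1
delta_{21} = 0
delta_{12} = 0
Result = 1 * 1 - 0 * 0 = 1 - 0 = 1

1


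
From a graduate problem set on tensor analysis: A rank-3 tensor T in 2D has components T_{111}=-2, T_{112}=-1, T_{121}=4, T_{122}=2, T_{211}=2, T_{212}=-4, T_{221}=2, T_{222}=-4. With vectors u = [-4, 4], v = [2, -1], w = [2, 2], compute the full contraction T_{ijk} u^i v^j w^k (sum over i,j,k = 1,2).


S = sum over i,j,k of T_{ijk} u_i v_j w_k. Expanding all 8 terms:
T_{111}*u_1*v_1*w_1 = -2*-4*2*2 = 32  (running total: 32)
T_{112}*u_1*v_1*w_2 = -1*-4*2*2 = 16  (running total: 48)
T_{121}*u_1*v_2*w_1 = 4*-4*-1*2 = 32  (running total: 80)
T_{122}*u_1*v_2*w_2 = 2*-4*-1*2 = 16  (running total: 96)
T_{211}*u_2*v_1*w_1 = 2*4*2*2 = 32  (running total: 128)
T_{212}*u_2*v_1*w_2 = -4*4*2*2 = -64  (running total: 64)
T_{221}*u_2*v_2*w_1 = 2*4*-1*2 = -16  (running total: 48)
T_{222}*u_2*v_2*w_2 = -4*4*-1*2 = 32  (running total: 80)
S = 80

80


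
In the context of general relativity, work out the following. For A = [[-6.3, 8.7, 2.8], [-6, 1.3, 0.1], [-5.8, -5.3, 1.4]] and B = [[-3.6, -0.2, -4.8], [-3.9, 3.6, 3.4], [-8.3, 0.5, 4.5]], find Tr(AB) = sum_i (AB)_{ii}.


Tr(AB) = sum_i (AB)_{ii} where (AB)_{ii} = sum_k A_{ik} B_{ki}.
(AB)_{11} = -6.3*-3.6 + 8.7*-3.9 + 2.8*-8.3 = -34.49
(AB)_{22} = -6*-0.2 + 1.3*3.6 + 0.1*0.5 = 5.93
(AB)_{33} = -5.8*-4.8 + -5.3*3.4 + 1.4*4.5 = 16.12
Tr(AB) = -34.49 + 5.93 + 16.12 = -12.44

-12.44


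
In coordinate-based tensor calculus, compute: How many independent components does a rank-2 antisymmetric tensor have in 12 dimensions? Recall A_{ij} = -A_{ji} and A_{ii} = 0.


An antisymmetric rank-2 tensor satisfies A_{ij} = -A_{ji}, so diagonal entries are zero.
The independent components are the upper-triangular entries: C(n, 2) = n(n-1)/2.
n = 12
C(12, 2) = 12 * 11 / 2 = 132 / 2 = 66

66


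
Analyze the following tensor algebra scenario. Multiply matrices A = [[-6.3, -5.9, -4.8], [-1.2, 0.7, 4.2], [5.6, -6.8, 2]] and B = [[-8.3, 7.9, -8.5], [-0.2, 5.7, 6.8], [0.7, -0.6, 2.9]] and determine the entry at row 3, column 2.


(AB)_{ij} = sum_k A_{ik} B_{kj}.
For i=3, j=2:
A_{31} * B_{12} = 5.6 * 7.9 = 44.24
A_{32} * B_{22} = -6.8 * 5.7 = -38.76
A_{33} * B_{32} = 2 * -0.6 = -1.2
Sum = 44.24 + -38.76 + -1.2 = 4.28

4.28


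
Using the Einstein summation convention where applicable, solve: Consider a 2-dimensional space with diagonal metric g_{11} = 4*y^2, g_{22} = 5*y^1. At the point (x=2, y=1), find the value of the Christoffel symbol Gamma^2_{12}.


For a diagonal metric, Gamma^k_{ij} = (1/2) g^{kk} (dg_{ik}/dx_j + dg_{jk}/dx_i - dg_{ij}/dx_k).
The metric is diagonal, so g_{ab} = 0 for a != b.
At the given point: g_{11} = 4, g_{22} = 5
g^{22} = 1/5
dg_{12}/dx_2 = 0 (off-diagonal)
dg_{22}/dx_1 = dg_{22}/dx_1 = 0
dg_{12}/dx_2 = 0 (off-diagonal)
Numerator = 0 + 0 - 0 = 0
Gamma^2_{12} = 0 / (2 * 5) = 0

0


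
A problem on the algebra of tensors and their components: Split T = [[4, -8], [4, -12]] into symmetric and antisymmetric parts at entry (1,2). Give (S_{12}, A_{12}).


T_{12} = -8
T_{21} = 4
S_{12} = (-8 + 4)/2 = -4/2 = -2
A_{12} = (-8 - 4)/2 = -12/2 = -6
Check: S + A = -2 + -6 = -8 = T_{12}.

(-2, -6)


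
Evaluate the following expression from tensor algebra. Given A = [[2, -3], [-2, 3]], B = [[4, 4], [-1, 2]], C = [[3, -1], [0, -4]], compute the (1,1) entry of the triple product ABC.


(ABC)_{11} = sum_m (AB)_{1m} C_{m1}. First compute row 1 of AB.
(AB)_{11} = 2*4 + -3*-1 = 11
(AB)_{12} = 2*4 + -3*2 = 2
Now contract with column 1 of C:
(AB)_{11} * C_{11} = 11 * 3 = 33
(AB)_{12} * C_{21} = 2 * 0 = 0
(ABC)_{11} = 33 + 0 = 33

33


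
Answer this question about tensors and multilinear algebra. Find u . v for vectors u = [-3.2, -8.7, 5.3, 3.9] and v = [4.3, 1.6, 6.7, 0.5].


The inner product u . v = sum of u_i * v_i.
Term-by-term: -3.2 * 4.3, -8.7 * 1.6, 5.3 * 6.7, 3.9 * 0.5
Products: -13.76, -13.92, 35.51, 1.95
Sum = -13.76 + -13.92 + 35.51 + 1.95 = 9.78

9.78


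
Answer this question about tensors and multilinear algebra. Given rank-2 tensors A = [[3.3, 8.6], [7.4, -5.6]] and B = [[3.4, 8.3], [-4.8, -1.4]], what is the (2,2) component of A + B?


Tensor addition is component-wise: (A + B)_{ij} = A_{ij} + B_{ij}.
A_{22} = -5.6
B_{22} = -1.4
(A + B)_{22} = -5.6 + -1.4 = -7

-7


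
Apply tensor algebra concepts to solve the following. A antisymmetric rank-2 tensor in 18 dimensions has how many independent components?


A antisymmetric rank-2 tensor in d dimensions has d(d-1)/2 independent components.
d = 18
d(d-1)/2 = 18 * 17 / 2 = 306 / 2 = 153

153


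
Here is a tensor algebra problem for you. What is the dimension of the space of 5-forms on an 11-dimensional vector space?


The dimension of the space of p-forms on an n-dimensional space is C(n, p).
n = 11, p = 5
C(11, 5) = 11! / (5! * 6!) = 462

462


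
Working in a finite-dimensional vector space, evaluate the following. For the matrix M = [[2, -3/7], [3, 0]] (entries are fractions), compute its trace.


The trace is the sum of diagonal entries.
Diagonal: M[1,1] = 2, M[2,2] = 0
Tr(M) = 2 + 0
Computing step by step:
After adding M[1,1]: 2
After adding M[2,2]: 2
Tr(M) = 2

2


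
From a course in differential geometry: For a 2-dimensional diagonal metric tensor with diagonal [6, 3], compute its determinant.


For a diagonal metric, the determinant is the product of diagonal entries.
Diagonal entries: 6, 3
det(g) = 6 * 3 = 18

18


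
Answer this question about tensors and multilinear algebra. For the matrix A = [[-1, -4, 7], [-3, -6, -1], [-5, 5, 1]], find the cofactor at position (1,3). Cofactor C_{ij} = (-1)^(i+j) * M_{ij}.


To find cofactor C_{13}, delete row 1 and column 3.
The resulting 2x2 submatrix is: [[-3, -6], [-5, 5]]
Minor M_{13} = -3*5 - -6*-5
  = -15 - 30 = -45
Sign = (-1)^(1+3) = (-1)^4 = 1
Cofactor C_{13} = 1 * -45 = -45

-45


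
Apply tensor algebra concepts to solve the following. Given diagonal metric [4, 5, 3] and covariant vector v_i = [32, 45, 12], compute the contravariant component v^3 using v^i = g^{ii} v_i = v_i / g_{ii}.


To raise an index with a diagonal metric: v^i = v_i / g_{ii}.
For index 3: v_3 = 12, g_{33} = 3
v^3 = 12 / 3 = 4

4


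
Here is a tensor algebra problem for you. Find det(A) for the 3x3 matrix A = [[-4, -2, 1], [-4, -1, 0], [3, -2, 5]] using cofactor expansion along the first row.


Expanding along the first row, det(A) = a11*M_11 - a12*M_12 + a13*M_13, where M_1j is the (1,j) minor.
Minor M_11 = -1*5 - 0*-2 = -5
Minor M_12 = -4*5 - 0*3 = -20
Minor M_13 = -4*-2 - -1*3 = 11
det = -4*(-5) - -2*(-20) + 1*(11)
    = 20 - 40 + 11
    = -9

-9


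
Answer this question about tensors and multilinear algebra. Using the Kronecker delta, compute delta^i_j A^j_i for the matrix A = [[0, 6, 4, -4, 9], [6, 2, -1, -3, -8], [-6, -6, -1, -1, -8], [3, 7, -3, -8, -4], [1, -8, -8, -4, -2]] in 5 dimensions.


The contraction (trace) of a rank-2 tensor is the sum of its diagonal elements.
Diagonal entries: A[1,1] = 0, A[2,2] = 2, A[3,3] = -1, A[4,4] = -8, A[5,5] = -2
Tr(A) = 0 + 2 + -1 + -8 + -2 = -9

-9


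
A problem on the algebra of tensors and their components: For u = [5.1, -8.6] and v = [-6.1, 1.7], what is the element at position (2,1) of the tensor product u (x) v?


The outer product entry T_{ij} = u_i * v_j.
We need i=2, j=1.
u_2 = -8.6, v_1 = -6.1
T_{2,1} = -8.6 * -6.1 = 52.46

52.46


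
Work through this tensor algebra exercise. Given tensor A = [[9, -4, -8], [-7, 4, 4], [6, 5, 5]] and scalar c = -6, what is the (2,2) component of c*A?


Scalar multiplication: (cA)_{ij} = c * A_{ij}.
c = -6
A_{22} = 4
(cA)_{22} = -6 * 4 = -24

-24


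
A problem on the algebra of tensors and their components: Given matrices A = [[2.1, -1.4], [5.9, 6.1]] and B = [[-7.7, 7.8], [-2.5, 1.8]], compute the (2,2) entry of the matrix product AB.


(AB)_{ij} = sum_k A_{ik} B_{kj}.
For i=2, j=2:
A_{21} * B_{12} = 5.9 * 7.8 = 46.02
A_{22} * B_{22} = 6.1 * 1.8 = 10.98
Sum = 46.02 + 10.98 = 57

57


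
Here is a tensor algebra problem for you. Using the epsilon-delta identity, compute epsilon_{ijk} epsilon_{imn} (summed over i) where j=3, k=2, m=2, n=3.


Using the identity: epsilon_{ijk} epsilon_{imn} = delta_{jm} delta_{kn} - delta_{jn} delta_{km}.
delta_{32} = 0
delta_{23} = 0
delta_{33} = 1
delta_{22} = 1
Result = 0 * 0 - 1 * 1 = 0 - 1 = -1

-1


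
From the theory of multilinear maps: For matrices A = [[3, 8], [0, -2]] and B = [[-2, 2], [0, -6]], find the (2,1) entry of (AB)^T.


(AB)^T_{ij} = (AB)_{ji} = sum_k A_{jk} B_{ki}.
For i=2, j=1 we need (AB)_{12}:
A_{11} * B_{12} = 3 * 2 = 6
A_{12} * B_{22} = 8 * -6 = -48
Sum = 6 + -48 = -42

-42


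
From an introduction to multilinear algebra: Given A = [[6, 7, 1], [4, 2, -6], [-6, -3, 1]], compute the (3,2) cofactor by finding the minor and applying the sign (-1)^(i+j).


To find cofactor C_{32}, delete row 3 and column 2.
The resulting 2x2 submatrix is: [[6, 1], [4, -6]]
Minor M_{32} = 6*-6 - 1*4
  = -36 - 4 = -40
Sign = (-1)^(3+2) = (-1)^5 = -1
Cofactor C_{32} = -1 * -40 = 40

40


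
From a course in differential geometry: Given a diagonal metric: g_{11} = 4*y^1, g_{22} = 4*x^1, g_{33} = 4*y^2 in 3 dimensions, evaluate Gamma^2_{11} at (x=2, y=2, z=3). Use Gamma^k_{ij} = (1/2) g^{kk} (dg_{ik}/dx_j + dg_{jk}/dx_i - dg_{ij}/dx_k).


For a diagonal metric, Gamma^k_{ij} = (1/2) g^{kk} (dg_{ik}/dx_j + dg_{jk}/dx_i - dg_{ij}/dx_k).
The metric is diagonal, so g_{ab} = 0 for a != b.
At the given point: g_{11} = 8, g_{22} = 8, g_{33} = 16
g^{22} = 1/8
dg_{12}/dx_1 = 0 (off-diagonal)
dg_{12}/dx_1 = 0 (off-diagonal)
dg_{11}/dx_2 = dg_{11}/dx_2 = 4
Numerator = 0 + 0 - 4 = -4
Gamma^2_{11} = -4 / (2 * 8) = -1/4

-1/4


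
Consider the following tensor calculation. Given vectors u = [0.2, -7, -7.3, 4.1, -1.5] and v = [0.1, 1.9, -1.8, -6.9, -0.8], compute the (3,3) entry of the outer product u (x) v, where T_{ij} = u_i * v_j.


The outer product entry T_{ij} = u_i * v_j.
We need i=3, j=3.
u_3 = -7.3, v_3 = -1.8
T_{3,3} = -7.3 * -1.8 = 13.14

13.14


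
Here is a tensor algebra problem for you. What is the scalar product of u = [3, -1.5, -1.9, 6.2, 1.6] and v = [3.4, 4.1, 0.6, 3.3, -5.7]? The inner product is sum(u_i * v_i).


The inner product u . v = sum of u_i * v_i.
Term-by-term: 3 * 3.4, -1.5 * 4.1, -1.9 * 0.6, 6.2 * 3.3, 1.6 * -5.7
Products: 10.2, -6.15, -1.14, 20.46, -9.12
Sum = 10.2 + -6.15 + -1.14 + 20.46 + -9.12 = 14.25

14.25


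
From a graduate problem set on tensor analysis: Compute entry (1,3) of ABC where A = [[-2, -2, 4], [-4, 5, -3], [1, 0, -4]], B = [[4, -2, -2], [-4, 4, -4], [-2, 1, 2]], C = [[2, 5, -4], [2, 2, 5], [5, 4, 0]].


(ABC)_{13} = sum_m (AB)_{1m} C_{m3}. First compute row 1 of AB.
(AB)_{11} = -2*4 + -2*-4 + 4*-2 = -8
(AB)_{12} = -2*-2 + -2*4 + 4*1 = 0
(AB)_{13} = -2*-2 + -2*-4 + 4*2 = 20
Now contract with column 3 of C:
(AB)_{11} * C_{13} = -8 * -4 = 32
(AB)_{12} * C_{23} = 0 * 5 = 0
(AB)_{13} * C_{33} = 20 * 0 = 0
(ABC)_{13} = 32 + 0 + 0 = 32

32


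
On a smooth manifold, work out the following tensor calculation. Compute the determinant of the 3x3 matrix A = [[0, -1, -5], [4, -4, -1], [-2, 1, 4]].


Expanding along the first row, det(A) = a11*M_11 - a12*M_12 + a13*M_13, where M_1j is the (1,j) minor.
Minor M_11 = -4*4 - -1*1 = -15
Minor M_12 = 4*4 - -1*-2 = 14
Minor M_13 = 4*1 - -4*-2 = -4
det = 0*(-15) - -1*(14) + -5*(-4)
    = 0 - -14 + 20
    = 34

34


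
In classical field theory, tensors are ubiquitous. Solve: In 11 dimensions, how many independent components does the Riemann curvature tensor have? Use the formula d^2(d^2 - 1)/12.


The Riemann tensor in d dimensions has d^2(d^2 - 1)/12 independent components.
d = 11, so d^2 = 121
d^2 - 1 = 120
d^2(d^2 - 1) = 121 * 120 = 14520
Divide by 12: 14520 / 12 = 1210

1210


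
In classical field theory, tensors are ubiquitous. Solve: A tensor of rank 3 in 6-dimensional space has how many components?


The number of components of a rank-r tensor in d dimensions is d^r.
Here d = 6 and r = 3.
6^3 = 216

216


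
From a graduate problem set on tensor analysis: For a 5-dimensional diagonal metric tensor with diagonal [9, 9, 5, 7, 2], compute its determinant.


For a diagonal metric, the determinant is the product of diagonal entries.
Diagonal entries: 9, 9, 5, 7, 2
det(g) = 9 * 9 * 5 * 7 * 2 = 5670

5670


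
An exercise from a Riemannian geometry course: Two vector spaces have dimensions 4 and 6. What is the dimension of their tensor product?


The dimension of a tensor product is the product of dimensions.
dim(V) = 4, dim(W) = 6
dim(V (x) W) = 4 * 6 = 24

24


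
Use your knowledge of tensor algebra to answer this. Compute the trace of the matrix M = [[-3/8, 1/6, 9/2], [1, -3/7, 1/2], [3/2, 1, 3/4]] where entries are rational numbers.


The trace is the sum of diagonal entries.
Diagonal: M[1,1] = -3/8, M[2,2] = -3/7, M[3,3] = 3/4
Tr(M) = -3/8 + -3/7 + 3/4
Computing step by step:
After adding M[1,1]: -3/8
After adding M[2,2]: -45/56
After adding M[3,3]: -3/56
Tr(M) = -3/56

-3/56


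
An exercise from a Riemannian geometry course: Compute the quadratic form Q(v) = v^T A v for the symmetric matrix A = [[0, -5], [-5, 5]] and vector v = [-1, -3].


First compute Av:
(Av)_1 = 0*-1 + -5*-3 = 15
(Av)_2 = -5*-1 + 5*-3 = -10
Av = [15, -10]
Then v^T (Av) = -1*15 + -3*-10
= -15 + 30 = 15

15


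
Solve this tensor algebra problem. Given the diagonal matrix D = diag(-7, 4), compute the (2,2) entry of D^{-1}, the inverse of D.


For a diagonal matrix, the inverse has entries (D^{-1})_{ii} = 1/d_{ii}.
The diagonal entries are: d_{11} = -7, d_{22} = 4
We need (D^{-1})_{22} = 1/d_{22} = 1/4 = 1/4

1/4


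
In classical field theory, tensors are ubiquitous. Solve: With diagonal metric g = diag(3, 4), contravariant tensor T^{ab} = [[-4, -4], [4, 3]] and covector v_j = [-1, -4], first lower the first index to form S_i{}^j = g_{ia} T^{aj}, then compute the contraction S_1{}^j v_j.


Step 1: lower the first index. For a diagonal metric, g_{ia} T^{aj} = g_{ii} T^{ij} (no sum on i).
g_{11} = 3
S_1{}^1 = 3 * T^{11} = 3 * -4 = -12
S_1{}^2 = 3 * T^{12} = 3 * -4 = -12
Step 2: contract S_1{}^j with v_j.
S_1{}^1 * v_1 = -12 * -1 = 12
S_1{}^2 * v_2 = -12 * -4 = 48
Result = 12 + 48 = 60

60


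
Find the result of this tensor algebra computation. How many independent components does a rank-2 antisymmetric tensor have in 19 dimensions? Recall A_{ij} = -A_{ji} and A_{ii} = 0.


An antisymmetric rank-2 tensor satisfies A_{ij} = -A_{ji}, so diagonal entries are zero.
The independent components are the upper-triangular entries: C(n, 2) = n(n-1)/2.
n = 19
C(19, 2) = 19 * 18 / 2 = 342 / 2 = 171

171


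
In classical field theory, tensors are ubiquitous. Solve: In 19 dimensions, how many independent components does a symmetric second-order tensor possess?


A symmetric rank-2 tensor in d dimensions has d(d+1)/2 independent components.
d = 19
d(d+1)/2 = 19 * 20 / 2 = 380 / 2 = 190

190


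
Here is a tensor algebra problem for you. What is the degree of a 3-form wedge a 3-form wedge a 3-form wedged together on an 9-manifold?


The degree of a wedge product is the sum of the degrees of the individual forms.
Degrees: 3, 3, 3
Total degree = 3 + 3 + 3 = 9

9


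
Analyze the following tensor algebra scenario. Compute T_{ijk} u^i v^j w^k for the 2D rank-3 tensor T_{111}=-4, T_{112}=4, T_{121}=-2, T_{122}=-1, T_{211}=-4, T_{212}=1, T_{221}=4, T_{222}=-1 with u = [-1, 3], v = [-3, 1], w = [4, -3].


S = sum over i,j,k of T_{ijk} u_i v_j w_k. Expanding all 8 terms:
T_{111}*u_1*v_1*w_1 = -4*-1*-3*4 = -48  (running total: -48)
T_{112}*u_1*v_1*w_2 = 4*-1*-3*-3 = -36  (running total: -84)
T_{121}*u_1*v_2*w_1 = -2*-1*1*4 = 8  (running total: -76)
T_{122}*u_1*v_2*w_2 = -1*-1*1*-3 = -3  (running total: -79)
T_{211}*u_2*v_1*w_1 = -4*3*-3*4 = 144  (running total: 65)
T_{212}*u_2*v_1*w_2 = 1*3*-3*-3 = 27  (running total: 92)
T_{221}*u_2*v_2*w_1 = 4*3*1*4 = 48  (running total: 140)
T_{222}*u_2*v_2*w_2 = -1*3*1*-3 = 9  (running total: 149)
S = 149

149


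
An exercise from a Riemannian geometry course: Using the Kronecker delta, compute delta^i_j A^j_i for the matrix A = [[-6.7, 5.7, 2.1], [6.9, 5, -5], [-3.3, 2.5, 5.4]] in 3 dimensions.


The contraction (trace) of a rank-2 tensor is the sum of its diagonal elements.
Diagonal entries: A[1,1] = -6.7, A[2,2] = 5, A[3,3] = 5.4
Tr(A) = -6.7 + 5 + 5.4 = 3.7

3.7


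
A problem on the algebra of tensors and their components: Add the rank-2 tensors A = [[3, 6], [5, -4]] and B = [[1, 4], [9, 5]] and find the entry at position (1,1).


Tensor addition is component-wise: (A + B)_{ij} = A_{ij} + B_{ij}.
A_{11} = 3
B_{11} = 1
(A + B)_{11} = 3 + 1 = 4

4


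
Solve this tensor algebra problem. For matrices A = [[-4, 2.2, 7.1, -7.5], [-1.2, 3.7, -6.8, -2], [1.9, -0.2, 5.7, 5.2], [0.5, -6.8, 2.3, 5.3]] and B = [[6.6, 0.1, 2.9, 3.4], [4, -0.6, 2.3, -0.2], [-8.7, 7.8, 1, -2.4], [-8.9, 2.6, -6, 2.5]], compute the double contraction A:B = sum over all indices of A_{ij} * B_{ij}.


A:B = sum over all i,j of A_{ij} * B_{ij}.
Row 1: -4*6.6=-26.4, 2.2*0.1=0.22, 7.1*2.9=20.59, -7.5*3.4=-25.5 => row sum = -31.09
Row 2: -1.2*4=-4.8, 3.7*-0.6=-2.22, -6.8*2.3=-15.64, -2*-0.2=0.4 => row sum = -22.26
Row 3: 1.9*-8.7=-16.53, -0.2*7.8=-1.56, 5.7*1=5.7, 5.2*-2.4=-12.48 => row sum = -24.87
Row 4: 0.5*-8.9=-4.45, -6.8*2.6=-17.68, 2.3*-6=-13.8, 5.3*2.5=13.25 => row sum = -22.68
Total = -31.09 + -22.26 + -24.87 + -22.68 = -100.9

-100.9


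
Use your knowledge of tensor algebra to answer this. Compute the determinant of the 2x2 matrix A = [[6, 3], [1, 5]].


For a 2x2 matrix [[a, b], [c, d]], det = a*d - b*c.
a = 6, b = 3, c = 1, d = 5
a*d = 6 * 5 = 30
b*c = 3 * 1 = 3
det = 30 - 3 = 27

27


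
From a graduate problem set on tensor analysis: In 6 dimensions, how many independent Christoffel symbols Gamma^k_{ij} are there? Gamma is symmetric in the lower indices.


Christoffel symbols Gamma^k_{ij} are symmetric in i,j, so there are d * d(d+1)/2 independent symbols.
d = 6
d(d+1)/2 = 6 * 7 / 2 = 21
Total = 6 * 21 = 126

126


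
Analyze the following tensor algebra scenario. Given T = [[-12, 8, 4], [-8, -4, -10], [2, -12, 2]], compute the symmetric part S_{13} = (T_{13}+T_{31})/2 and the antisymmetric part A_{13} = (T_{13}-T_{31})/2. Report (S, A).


T_{13} = 4
T_{31} = 2
S_{13} = (4 + 2)/2 = 6/2 = 3
A_{13} = (4 - 2)/2 = 2/2 = 1
Check: S + A = 3 + 1 = 4 = T_{13}.

(3, 1)


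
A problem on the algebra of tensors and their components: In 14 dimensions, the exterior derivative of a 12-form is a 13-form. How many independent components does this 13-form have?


The exterior derivative of a p-form is a (p+1)-form.
Its number of independent components is C(n, p+1).
n = 14, p+1 = 13
C(14, 13) = 14

14


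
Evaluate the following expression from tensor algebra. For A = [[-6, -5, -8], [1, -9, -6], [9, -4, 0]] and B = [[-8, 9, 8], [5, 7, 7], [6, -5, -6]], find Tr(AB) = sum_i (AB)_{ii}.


Tr(AB) = sum_i (AB)_{ii} where (AB)_{ii} = sum_k A_{ik} B_{ki}.
(AB)_{11} = -6*-8 + -5*5 + -8*6 = -25
(AB)_{22} = 1*9 + -9*7 + -6*-5 = -24
(AB)_{33} = 9*8 + -4*7 + 0*-6 = 44
Tr(AB) = -25 + -24 + 44 = -5

-5


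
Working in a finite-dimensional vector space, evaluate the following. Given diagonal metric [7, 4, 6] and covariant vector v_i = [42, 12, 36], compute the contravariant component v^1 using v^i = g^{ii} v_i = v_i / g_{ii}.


To raise an index with a diagonal metric: v^i = v_i / g_{ii}.
For index 1: v_1 = 42, g_{11} = 7
v^1 = 42 / 7 = 6

6


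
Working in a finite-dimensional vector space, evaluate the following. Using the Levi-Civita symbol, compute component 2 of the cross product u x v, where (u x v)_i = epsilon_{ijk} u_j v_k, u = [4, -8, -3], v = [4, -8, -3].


(u x v)_2 = sum_{j,k} epsilon_{2jk} u_j v_k. Only permutations of (1,2,3) contribute; the two non-zero terms are:
eps_{213} u_1 v_3 = -1 * 4 * -3 = 12
eps_{231} u_3 v_1 = 1 * -3 * 4 = -12
(u x v)_2 = 0

0


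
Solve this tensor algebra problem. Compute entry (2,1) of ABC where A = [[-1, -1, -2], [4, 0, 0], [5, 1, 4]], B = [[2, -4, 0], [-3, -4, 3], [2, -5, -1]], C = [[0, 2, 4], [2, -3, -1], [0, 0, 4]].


(ABC)_{21} = sum_m (AB)_{2m} C_{m1}. First compute row 2 of AB.
(AB)_{21} = 4*2 + 0*-3 + 0*2 = 8
(AB)_{22} = 4*-4 + 0*-4 + 0*-5 = -16
(AB)_{23} = 4*0 + 0*3 + 0*-1 = 0
Now contract with column 1 of C:
(AB)_{21} * C_{11} = 8 * 0 = 0
(AB)_{22} * C_{21} = -16 * 2 = -32
(AB)_{23} * C_{31} = 0 * 0 = 0
(ABC)_{21} = 0 + -32 + 0 = -32

-32


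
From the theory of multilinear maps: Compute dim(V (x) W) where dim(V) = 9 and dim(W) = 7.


The dimension of a tensor product is the product of dimensions.
dim(V) = 9, dim(W) = 7
dim(V (x) W) = 9 * 7 = 63

63


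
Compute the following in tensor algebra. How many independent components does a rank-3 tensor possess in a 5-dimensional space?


The number of components of a rank-r tensor in d dimensions is d^r.
Here d = 5 and r = 3.
5^3 = 125

125


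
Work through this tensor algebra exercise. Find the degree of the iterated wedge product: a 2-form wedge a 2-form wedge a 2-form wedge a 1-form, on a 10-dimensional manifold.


The degree of a wedge product is the sum of the degrees of the individual forms.
Degrees: 2, 2, 2, 1
Total degree = 2 + 2 + 2 + 1 = 7

7


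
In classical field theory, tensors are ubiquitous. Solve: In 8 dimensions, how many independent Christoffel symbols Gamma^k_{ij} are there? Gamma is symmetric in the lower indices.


Christoffel symbols Gamma^k_{ij} are symmetric in i,j, so there are d * d(d+1)/2 independent symbols.
d = 8
d(d+1)/2 = 8 * 9 / 2 = 36
Total = 8 * 36 = 288

288


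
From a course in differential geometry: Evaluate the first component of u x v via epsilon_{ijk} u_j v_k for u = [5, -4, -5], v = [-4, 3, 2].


(u x v)_1 = sum_{j,k} epsilon_{1jk} u_j v_k. Only permutations of (1,2,3) contribute; the two non-zero terms are:
eps_{123} u_2 v_3 = 1 * -4 * 2 = -8
eps_{132} u_3 v_2 = -1 * -5 * 3 = 15
(u x v)_1 = 7

7


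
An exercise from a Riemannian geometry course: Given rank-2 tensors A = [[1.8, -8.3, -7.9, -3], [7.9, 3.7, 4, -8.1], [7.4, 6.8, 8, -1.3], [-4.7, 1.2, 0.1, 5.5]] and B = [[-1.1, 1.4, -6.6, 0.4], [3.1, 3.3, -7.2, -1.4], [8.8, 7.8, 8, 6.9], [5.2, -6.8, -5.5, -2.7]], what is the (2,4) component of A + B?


Tensor addition is component-wise: (A + B)_{ij} = A_{ij} + B_{ij}.
A_{24} = -8.1
B_{24} = -1.4
(A + B)_{24} = -8.1 + -1.4 = -9.5

-9.5


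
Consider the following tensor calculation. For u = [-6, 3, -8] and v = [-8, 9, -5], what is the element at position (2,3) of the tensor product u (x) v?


The outer product entry T_{ij} = u_i * v_j.
We need i=2, j=3.
u_2 = 3, v_3 = -5
T_{2,3} = 3 * -5 = -15

-15


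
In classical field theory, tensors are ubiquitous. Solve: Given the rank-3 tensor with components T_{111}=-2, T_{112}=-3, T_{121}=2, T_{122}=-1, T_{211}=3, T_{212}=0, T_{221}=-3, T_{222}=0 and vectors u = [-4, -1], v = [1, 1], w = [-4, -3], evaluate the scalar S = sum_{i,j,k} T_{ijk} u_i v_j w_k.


S = sum over i,j,k of T_{ijk} u_i v_j w_k. Expanding all 8 terms:
T_{111}*u_1*v_1*w_1 = -2*-4*1*-4 = -32  (running total: -32)
T_{112}*u_1*v_1*w_2 = -3*-4*1*-3 = -36  (running total: -68)
T_{121}*u_1*v_2*w_1 = 2*-4*1*-4 = 32  (running total: -36)
T_{122}*u_1*v_2*w_2 = -1*-4*1*-3 = -12  (running total: -48)
T_{211}*u_2*v_1*w_1 = 3*-1*1*-4 = 12  (running total: -36)
T_{212}*u_2*v_1*w_2 = 0*-1*1*-3 = 0  (running total: -36)
T_{221}*u_2*v_2*w_1 = -3*-1*1*-4 = -12  (running total: -48)
T_{222}*u_2*v_2*w_2 = 0*-1*1*-3 = 0  (running total: -48)
S = -48

-48


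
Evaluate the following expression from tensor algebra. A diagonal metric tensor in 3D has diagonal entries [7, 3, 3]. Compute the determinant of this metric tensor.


For a diagonal metric, the determinant is the product of diagonal entries.
Diagonal entries: 7, 3, 3
det(g) = 7 * 3 * 3 = 63

63


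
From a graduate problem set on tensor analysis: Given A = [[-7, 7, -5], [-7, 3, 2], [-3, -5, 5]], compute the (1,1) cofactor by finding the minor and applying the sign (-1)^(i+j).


To find cofactor C_{11}, delete row 1 and column 1.
The resulting 2x2 submatrix is: [[3, 2], [-5, 5]]
Minor M_{11} = 3*5 - 2*-5
  = 15 - -10 = 25
Sign = (-1)^(1+1) = (-1)^2 = 1
Cofactor C_{11} = 1 * 25 = 25

25


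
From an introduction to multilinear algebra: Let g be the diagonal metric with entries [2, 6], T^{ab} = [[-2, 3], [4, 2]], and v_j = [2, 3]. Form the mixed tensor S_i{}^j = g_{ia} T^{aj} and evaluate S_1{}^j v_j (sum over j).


Step 1: lower the first index. For a diagonal metric, g_{ia} T^{aj} = g_{ii} T^{ij} (no sum on i).
g_{11} = 2
S_1{}^1 = 2 * T^{11} = 2 * -2 = -4
S_1{}^2 = 2 * T^{12} = 2 * 3 = 6
Step 2: contract S_1{}^j with v_j.
S_1{}^1 * v_1 = -4 * 2 = -8
S_1{}^2 * v_2 = 6 * 3 = 18
Result = -8 + 18 = 10

10


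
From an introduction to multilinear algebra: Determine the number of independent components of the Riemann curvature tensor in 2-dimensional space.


The Riemann tensor in d dimensions has d^2(d^2 - 1)/12 independent components.
d = 2, so d^2 = 4
d^2 - 1 = 3
d^2(d^2 - 1) = 4 * 3 = 12
Divide by 12: 12 / 12 = 1

1


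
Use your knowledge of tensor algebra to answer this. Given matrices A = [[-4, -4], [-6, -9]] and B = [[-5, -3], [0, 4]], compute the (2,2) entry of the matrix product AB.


(AB)_{ij} = sum_k A_{ik} B_{kj}.
For i=2, j=2:
A_{21} * B_{12} = -6 * -3 = 18
A_{22} * B_{22} = -9 * 4 = -36
Sum = 18 + -36 = -18

-18


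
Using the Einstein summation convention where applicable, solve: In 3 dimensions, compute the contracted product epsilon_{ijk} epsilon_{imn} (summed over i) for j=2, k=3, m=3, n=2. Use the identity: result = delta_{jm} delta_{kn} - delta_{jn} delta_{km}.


Using the identity: epsilon_{ijk} epsilon_{imn} = delta_{jm} delta_{kn} - delta_{jn} delta_{km}.
delta_{23} = 0
delta_{32} = 0
delta_{22} = 1
delta_{33} = 1
Result = 0 * 0 - 1 * 1 = 0 - 1 = -1

-1


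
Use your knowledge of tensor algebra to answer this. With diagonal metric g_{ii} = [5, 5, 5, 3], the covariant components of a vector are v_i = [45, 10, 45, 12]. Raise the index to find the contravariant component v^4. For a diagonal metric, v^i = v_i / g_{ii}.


To raise an index with a diagonal metric: v^i = v_i / g_{ii}.
For index 4: v_4 = 12, g_{44} = 3
v^4 = 12 / 3 = 4

4


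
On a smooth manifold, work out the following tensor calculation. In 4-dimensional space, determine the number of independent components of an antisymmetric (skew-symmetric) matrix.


An antisymmetric rank-2 tensor satisfies A_{ij} = -A_{ji}, so diagonal entries are zero.
The independent components are the upper-triangular entries: C(n, 2) = n(n-1)/2.
n = 4
C(4, 2) = 4 * 3 / 2 = 12 / 2 = 6

6


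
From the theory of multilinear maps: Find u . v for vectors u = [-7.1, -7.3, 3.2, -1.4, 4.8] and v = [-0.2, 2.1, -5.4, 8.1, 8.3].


The inner product u . v = sum of u_i * v_i.
Term-by-term: -7.1 * -0.2, -7.3 * 2.1, 3.2 * -5.4, -1.4 * 8.1, 4.8 * 8.3
Products: 1.42, -15.33, -17.28, -11.34, 39.84
Sum = 1.42 + -15.33 + -17.28 + -11.34 + 39.84 = -2.69

-2.69


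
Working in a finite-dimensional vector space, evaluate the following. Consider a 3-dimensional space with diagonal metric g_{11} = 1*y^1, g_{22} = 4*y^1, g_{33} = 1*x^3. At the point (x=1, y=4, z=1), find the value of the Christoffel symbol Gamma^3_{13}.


For a diagonal metric, Gamma^k_{ij} = (1/2) g^{kk} (dg_{ik}/dx_j + dg_{jk}/dx_i - dg_{ij}/dx_k).
The metric is diagonal, so g_{ab} = 0 for a != b.
At the given point: g_{11} = 4, g_{22} = 16, g_{33} = 1
g^{33} = 1/1
dg_{13}/dx_3 = 0 (off-diagonal)
dg_{33}/dx_1 = dg_{33}/dx_1 = 3
dg_{13}/dx_3 = 0 (off-diagonal)
Numerator = 0 + 3 - 0 = 3
Gamma^3_{13} = 3 / (2 * 1) = 3/2

3/2


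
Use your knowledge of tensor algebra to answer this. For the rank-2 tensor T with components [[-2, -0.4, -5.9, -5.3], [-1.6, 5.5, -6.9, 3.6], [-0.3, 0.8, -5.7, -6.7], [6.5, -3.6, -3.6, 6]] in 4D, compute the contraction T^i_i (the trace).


The contraction (trace) of a rank-2 tensor is the sum of its diagonal elements.
Diagonal entries: A[1,1] = -2, A[2,2] = 5.5, A[3,3] = -5.7, A[4,4] = 6
Tr(A) = -2 + 5.5 + -5.7 + 6 = 3.8

3.8


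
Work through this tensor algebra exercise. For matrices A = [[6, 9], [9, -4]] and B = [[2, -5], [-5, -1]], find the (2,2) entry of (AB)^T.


(AB)^T_{ij} = (AB)_{ji} = sum_k A_{jk} B_{ki}.
For i=2, j=2 we need (AB)_{22}:
A_{21} * B_{12} = 9 * -5 = -45
A_{22} * B_{22} = -4 * -1 = 4
Sum = -45 + 4 = -41

-41


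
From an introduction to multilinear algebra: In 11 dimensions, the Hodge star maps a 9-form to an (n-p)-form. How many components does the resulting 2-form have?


The Hodge dual of a p-form on an n-dimensional manifold is an (n-p)-form.
n = 11, p = 9, so dual degree = 11 - 9 = 2
The number of components is C(n, n-p) = C(11, 2) = 55

55


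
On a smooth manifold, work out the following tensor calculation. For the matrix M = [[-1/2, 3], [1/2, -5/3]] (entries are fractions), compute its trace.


The trace is the sum of diagonal entries.
Diagonal: M[1,1] = -1/2, M[2,2] = -5/3
Tr(M) = -1/2 + -5/3
Computing step by step:
After adding M[1,1]: -1/2
After adding M[2,2]: -13/6
Tr(M) = -13/6

-13/6


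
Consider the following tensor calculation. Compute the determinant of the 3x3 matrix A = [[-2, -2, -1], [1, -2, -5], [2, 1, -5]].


Expanding along the first row, det(A) = a11*M_11 - a12*M_12 + a13*M_13, where M_1j is the (1,j) minor.
Minor M_11 = -2*-5 - -5*1 = 15
Minor M_12 = 1*-5 - -5*2 = 5
Minor M_13 = 1*1 - -2*2 = 5
det = -2*(15) - -2*(5) + -1*(5)
    = -30 - -10 + -5
    = -25

-25


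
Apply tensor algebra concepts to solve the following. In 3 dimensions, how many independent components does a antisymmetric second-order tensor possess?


A antisymmetric rank-2 tensor in d dimensions has d(d-1)/2 independent components.
d = 3
d(d-1)/2 = 3 * 2 / 2 = 6 / 2 = 3

3


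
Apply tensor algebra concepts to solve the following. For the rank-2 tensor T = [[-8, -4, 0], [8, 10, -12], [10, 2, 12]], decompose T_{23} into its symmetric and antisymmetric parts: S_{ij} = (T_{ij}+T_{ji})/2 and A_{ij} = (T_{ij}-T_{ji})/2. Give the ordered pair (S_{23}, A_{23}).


T_{23} = -12
T_{32} = 2
S_{23} = (-12 + 2)/2 = -10/2 = -5
A_{23} = (-12 - 2)/2 = -14/2 = -7
Check: S + A = -5 + -7 = -12 = T_{23}.

(-5, -7)


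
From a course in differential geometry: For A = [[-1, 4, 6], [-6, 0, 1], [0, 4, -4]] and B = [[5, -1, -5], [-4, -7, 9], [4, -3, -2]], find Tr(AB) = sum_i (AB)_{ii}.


Tr(AB) = sum_i (AB)_{ii} where (AB)_{ii} = sum_k A_{ik} B_{ki}.
(AB)_{11} = -1*5 + 4*-4 + 6*4 = 3
(AB)_{22} = -6*-1 + 0*-7 + 1*-3 = 3
(AB)_{33} = 0*-5 + 4*9 + -4*-2 = 44
Tr(AB) = 3 + 3 + 44 = 50

50


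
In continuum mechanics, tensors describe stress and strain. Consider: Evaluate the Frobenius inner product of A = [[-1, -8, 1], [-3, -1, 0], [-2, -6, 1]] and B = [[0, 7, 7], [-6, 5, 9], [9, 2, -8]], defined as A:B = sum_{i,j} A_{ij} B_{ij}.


A:B = sum over all i,j of A_{ij} * B_{ij}.
Row 1: -1*0=0, -8*7=-56, 1*7=7 => row sum = -49
Row 2: -3*-6=18, -1*5=-5, 0*9=0 => row sum = 13
Row 3: -2*9=-18, -6*2=-12, 1*-8=-8 => row sum = -38
Total = -49 + 13 + -38 = -74

-74


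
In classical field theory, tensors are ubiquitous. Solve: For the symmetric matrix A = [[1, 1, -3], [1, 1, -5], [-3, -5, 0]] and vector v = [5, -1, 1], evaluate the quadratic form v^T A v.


First compute Av:
(Av)_1 = 1*5 + 1*-1 + -3*1 = 1
(Av)_2 = 1*5 + 1*-1 + -5*1 = -1
(Av)_3 = -3*5 + -5*-1 + 0*1 = -10
Av = [1, -1, -10]
Then v^T (Av) = 5*1 + -1*-1 + 1*-10
= 5 + 1 + -10 = -4

-4


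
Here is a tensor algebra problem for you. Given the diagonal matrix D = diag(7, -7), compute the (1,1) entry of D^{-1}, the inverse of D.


For a diagonal matrix, the inverse has entries (D^{-1})_{ii} = 1/d_{ii}.
The diagonal entries are: d_{11} = 7, d_{22} = -7
We need (D^{-1})_{11} = 1/d_{11} = 1/7 = 1/7

1/7


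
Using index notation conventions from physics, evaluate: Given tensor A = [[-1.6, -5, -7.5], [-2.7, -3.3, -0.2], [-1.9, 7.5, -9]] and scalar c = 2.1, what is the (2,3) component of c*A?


Scalar multiplication: (cA)_{ij} = c * A_{ij}.
c = 2.1
A_{23} = -0.2
(cA)_{23} = 2.1 * -0.2 = -0.42

-0.42


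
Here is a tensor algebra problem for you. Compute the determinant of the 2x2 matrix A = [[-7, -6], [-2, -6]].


For a 2x2 matrix [[a, b], [c, d]], det = a*d - b*c.
a = -7, b = -6, c = -2, d = -6
a*d = -7 * -6 = 42
b*c = -6 * -2 = 12
det = 42 - 12 = 30

30


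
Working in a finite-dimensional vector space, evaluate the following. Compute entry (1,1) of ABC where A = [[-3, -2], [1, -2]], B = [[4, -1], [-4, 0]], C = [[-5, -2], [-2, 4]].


(ABC)_{11} = sum_m (AB)_{1m} C_{m1}. First compute row 1 of AB.
(AB)_{11} = -3*4 + -2*-4 = -4
(AB)_{12} = -3*-1 + -2*0 = 3
Now contract with column 1 of C:
(AB)_{11} * C_{11} = -4 * -5 = 20
(AB)_{12} * C_{21} = 3 * -2 = -6
(ABC)_{11} = 20 + -6 = 14

14


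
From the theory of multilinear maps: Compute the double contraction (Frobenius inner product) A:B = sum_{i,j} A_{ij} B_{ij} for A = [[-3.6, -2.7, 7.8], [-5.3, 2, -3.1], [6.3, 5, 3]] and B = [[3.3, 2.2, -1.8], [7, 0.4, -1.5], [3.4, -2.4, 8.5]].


A:B = sum over all i,j of A_{ij} * B_{ij}.
Row 1: -3.6*3.3=-11.88, -2.7*2.2=-5.94, 7.8*-1.8=-14.04 => row sum = -31.86
Row 2: -5.3*7=-37.1, 2*0.4=0.8, -3.1*-1.5=4.65 => row sum = -31.65
Row 3: 6.3*3.4=21.42, 5*-2.4=-12, 3*8.5=25.5 => row sum = 34.92
Total = -31.86 + -31.65 + 34.92 = -28.59

-28.59


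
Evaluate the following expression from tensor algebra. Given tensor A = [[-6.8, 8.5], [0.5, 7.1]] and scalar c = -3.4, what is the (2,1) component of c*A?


Scalar multiplication: (cA)_{ij} = c * A_{ij}.
c = -3.4
A_{21} = 0.5
(cA)_{21} = -3.4 * 0.5 = -1.7

-1.7


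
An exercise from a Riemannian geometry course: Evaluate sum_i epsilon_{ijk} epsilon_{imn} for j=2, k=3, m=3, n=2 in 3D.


Using the identity: epsilon_{ijk} epsilon_{imn} = delta_{jm} delta_{kn} - delta_{jn} delta_{km}.
delta_{23} = 0
delta_{32} = 0
delta_{22} = 1
delta_{33} = 1
Result = 0 * 0 - 1 * 1 = 0 - 1 = -1

-1


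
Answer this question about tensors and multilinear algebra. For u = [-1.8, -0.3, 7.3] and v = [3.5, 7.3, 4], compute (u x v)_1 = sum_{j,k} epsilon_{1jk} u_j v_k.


(u x v)_1 = sum_{j,k} epsilon_{1jk} u_j v_k. Only permutations of (1,2,3) contribute; the two non-zero terms are:
eps_{123} u_2 v_3 = 1 * -0.3 * 4 = -1.2
eps_{132} u_3 v_2 = -1 * 7.3 * 7.3 = -53.29
(u x v)_1 = -54.49

-54.49


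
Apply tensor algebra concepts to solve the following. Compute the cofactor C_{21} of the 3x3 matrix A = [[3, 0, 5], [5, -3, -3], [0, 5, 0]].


To find cofactor C_{21}, delete row 2 and column 1.
The resulting 2x2 submatrix is: [[0, 5], [5, 0]]
Minor M_{21} = 0*0 - 5*5
  = 0 - 25 = -25
Sign = (-1)^(2+1) = (-1)^3 = -1
Cofactor C_{21} = -1 * -25 = 25

25


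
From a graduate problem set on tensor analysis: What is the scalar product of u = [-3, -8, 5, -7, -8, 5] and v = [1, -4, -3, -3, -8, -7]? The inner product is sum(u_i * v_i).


The inner product u . v = sum of u_i * v_i.
Term-by-term: -3 * 1, -8 * -4, 5 * -3, -7 * -3, -8 * -8, 5 * -7
Products: -3, 32, -15, 21, 64, -35
Sum = -3 + 32 + -15 + 21 + 64 + -35 = 64

64


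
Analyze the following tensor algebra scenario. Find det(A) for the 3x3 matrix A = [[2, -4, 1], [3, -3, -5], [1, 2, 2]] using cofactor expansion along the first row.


Expanding along the first row, det(A) = a11*M_11 - a12*M_12 + a13*M_13, where M_1j is the (1,j) minor.
Minor M_11 = -3*2 - -5*2 = 4
Minor M_12 = 3*2 - -5*1 = 11
Minor M_13 = 3*2 - -3*1 = 9
det = 2*(4) - -4*(11) + 1*(9)
    = 8 - -44 + 9
    = 61

61


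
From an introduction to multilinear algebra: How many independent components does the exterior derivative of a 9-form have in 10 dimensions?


The exterior derivative of a p-form is a (p+1)-form.
Its number of independent components is C(n, p+1).
n = 10, p+1 = 10
C(10, 10) = 1

1


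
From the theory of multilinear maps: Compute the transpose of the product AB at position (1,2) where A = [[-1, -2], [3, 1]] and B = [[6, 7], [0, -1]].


(AB)^T_{ij} = (AB)_{ji} = sum_k A_{jk} B_{ki}.
For i=1, j=2 we need (AB)_{21}:
A_{21} * B_{11} = 3 * 6 = 18
A_{22} * B_{21} = 1 * 0 = 0
Sum = 18 + 0 = 18

18


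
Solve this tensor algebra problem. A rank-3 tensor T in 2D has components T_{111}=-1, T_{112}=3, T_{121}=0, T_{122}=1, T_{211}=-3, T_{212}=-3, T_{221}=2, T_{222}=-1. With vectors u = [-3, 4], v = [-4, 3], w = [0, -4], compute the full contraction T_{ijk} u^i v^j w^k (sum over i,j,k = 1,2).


S = sum over i,j,k of T_{ijk} u_i v_j w_k. Expanding all 8 terms:
T_{111}*u_1*v_1*w_1 = -1*-3*-4*0 = 0  (running total: 0)
T_{112}*u_1*v_1*w_2 = 3*-3*-4*-4 = -144  (running total: -144)
T_{121}*u_1*v_2*w_1 = 0*-3*3*0 = 0  (running total: -144)
T_{122}*u_1*v_2*w_2 = 1*-3*3*-4 = 36  (running total: -108)
T_{211}*u_2*v_1*w_1 = -3*4*-4*0 = 0  (running total: -108)
T_{212}*u_2*v_1*w_2 = -3*4*-4*-4 = -192  (running total: -300)
T_{221}*u_2*v_2*w_1 = 2*4*3*0 = 0  (running total: -300)
T_{222}*u_2*v_2*w_2 = -1*4*3*-4 = 48  (running total: -252)
S = -252

-252


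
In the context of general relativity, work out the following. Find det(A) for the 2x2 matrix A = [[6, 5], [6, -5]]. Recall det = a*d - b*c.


For a 2x2 matrix [[a, b], [c, d]], det = a*d - b*c.
a = 6, b = 5, c = 6, d = -5
a*d = 6 * -5 = -30
b*c = 5 * 6 = 30
det = -30 - 30 = -60

-60


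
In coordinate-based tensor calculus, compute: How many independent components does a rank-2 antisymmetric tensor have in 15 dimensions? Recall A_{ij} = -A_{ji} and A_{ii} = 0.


An antisymmetric rank-2 tensor satisfies A_{ij} = -A_{ji}, so diagonal entries are zero.
The independent components are the upper-triangular entries: C(n, 2) = n(n-1)/2.
n = 15
C(15, 2) = 15 * 14 / 2 = 210 / 2 = 105

105


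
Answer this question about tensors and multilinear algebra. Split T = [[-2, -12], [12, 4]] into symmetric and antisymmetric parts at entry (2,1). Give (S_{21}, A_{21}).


T_{21} = 12
T_{12} = -12
S_{21} = (12 + -12)/2 = 0/2 = 0
A_{21} = (12 - -12)/2 = 24/2 = 12
Check: S + A = 0 + 12 = 12 = T_{21}.

(0, 12)


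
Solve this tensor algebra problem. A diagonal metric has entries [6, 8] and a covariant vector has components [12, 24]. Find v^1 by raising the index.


To raise an index with a diagonal metric: v^i = v_i / g_{ii}.
For index 1: v_1 = 12, g_{11} = 6
v^1 = 12 / 6 = 2

2


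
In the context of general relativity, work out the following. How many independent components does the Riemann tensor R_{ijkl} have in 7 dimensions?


The Riemann tensor in d dimensions has d^2(d^2 - 1)/12 independent components.
d = 7, so d^2 = 49
d^2 - 1 = 48
d^2(d^2 - 1) = 49 * 48 = 2352
Divide by 12: 2352 / 12 = 196

196


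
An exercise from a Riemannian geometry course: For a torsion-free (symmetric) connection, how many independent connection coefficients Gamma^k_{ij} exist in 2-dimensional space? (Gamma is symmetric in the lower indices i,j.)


Christoffel symbols Gamma^k_{ij} are symmetric in i,j, so there are d * d(d+1)/2 independent symbols.
d = 2
d(d+1)/2 = 2 * 3 / 2 = 3
Total = 2 * 3 = 6

6


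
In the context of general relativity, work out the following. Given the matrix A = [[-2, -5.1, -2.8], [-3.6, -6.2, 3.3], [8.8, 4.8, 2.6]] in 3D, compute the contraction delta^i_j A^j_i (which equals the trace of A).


The contraction (trace) of a rank-2 tensor is the sum of its diagonal elements.
Diagonal entries: A[1,1] = -2, A[2,2] = -6.2, A[3,3] = 2.6
Tr(A) = -2 + -6.2 + 2.6 = -5.6

-5.6


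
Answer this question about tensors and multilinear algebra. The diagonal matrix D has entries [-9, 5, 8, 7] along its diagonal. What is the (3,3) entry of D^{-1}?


For a diagonal matrix, the inverse has entries (D^{-1})_{ii} = 1/d_{ii}.
The diagonal entries are: d_{11} = -9, d_{22} = 5, d_{33} = 8, d_{44} = 7
We need (D^{-1})_{33} = 1/d_{33} = 1/8 = 1/8

1/8
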